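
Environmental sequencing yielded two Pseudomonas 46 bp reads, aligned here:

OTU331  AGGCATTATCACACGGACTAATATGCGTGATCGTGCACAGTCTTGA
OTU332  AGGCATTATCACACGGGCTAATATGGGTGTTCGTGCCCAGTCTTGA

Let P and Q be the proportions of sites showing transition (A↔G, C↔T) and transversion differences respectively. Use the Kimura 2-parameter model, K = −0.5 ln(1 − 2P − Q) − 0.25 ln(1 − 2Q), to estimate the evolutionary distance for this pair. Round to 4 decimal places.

0.0925

Mismatches occur at site 17 (A→G, transition), site 26 (C→G, transversion), site 30 (A→T, transversion), site 37 (A→C, transversion).
Of the 4 differences, 1 transition and 3 transversions over 46 sites: P = 1/46 = 0.021739, Q = 3/46 = 0.065217.
d = −0.5·ln(0.891305) − 0.25·ln(0.869566) = −0.5·(-0.115069) − 0.25·(-0.139761) = 0.0925.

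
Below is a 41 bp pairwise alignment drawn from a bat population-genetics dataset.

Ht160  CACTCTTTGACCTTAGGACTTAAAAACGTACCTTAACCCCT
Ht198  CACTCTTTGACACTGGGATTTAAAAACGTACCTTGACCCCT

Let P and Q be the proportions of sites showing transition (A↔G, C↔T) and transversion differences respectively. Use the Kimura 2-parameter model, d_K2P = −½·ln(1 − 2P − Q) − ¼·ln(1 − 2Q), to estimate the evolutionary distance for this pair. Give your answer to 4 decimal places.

The sequences differ at positions 12 (C/A, transversion), 13 (T/C, transition), 15 (A/G, transition), 19 (C/T, transition), 35 (A/G, transition).
Of the 5 differences, 4 transitions and 1 transversion over 41 sites: P = 4/41 = 0.097561, Q = 1/41 = 0.024390.
d = −0.5·ln(0.780488) − 0.25·ln(0.951220) = −0.5·(-0.247836) − 0.25·(-0.050010) = 0.1364.

0.1364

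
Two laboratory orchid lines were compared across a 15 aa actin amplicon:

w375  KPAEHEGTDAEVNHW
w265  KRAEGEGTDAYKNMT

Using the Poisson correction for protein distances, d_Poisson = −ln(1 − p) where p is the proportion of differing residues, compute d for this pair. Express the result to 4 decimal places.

The sequences differ at positions 2 (P/R), 5 (H/G), 11 (E/Y), 12 (V/K), 14 (H/M), 15 (W/T).
p = 6/15 = 0.400000.
d = −ln(1 − 0.400000) = −ln(0.600000) = 0.5108.

0.5108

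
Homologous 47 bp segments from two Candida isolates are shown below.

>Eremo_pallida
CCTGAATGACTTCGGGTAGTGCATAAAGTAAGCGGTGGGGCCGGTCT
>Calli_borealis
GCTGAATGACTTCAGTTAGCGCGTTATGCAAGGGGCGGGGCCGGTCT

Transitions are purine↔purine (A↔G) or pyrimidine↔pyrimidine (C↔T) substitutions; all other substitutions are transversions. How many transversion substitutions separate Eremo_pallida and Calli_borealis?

The sequences differ at positions 1 (C/G, transversion), 14 (G/A, transition), 16 (G/T, transversion), 20 (T/C, transition), 23 (A/G, transition), 25 (A/T, transversion), 27 (A/T, transversion), 29 (T/C, transition), 33 (C/G, transversion), 36 (T/C, transition).
Of the 10 differences, 5 transitions and 5 transversions, so the answer is 5.

5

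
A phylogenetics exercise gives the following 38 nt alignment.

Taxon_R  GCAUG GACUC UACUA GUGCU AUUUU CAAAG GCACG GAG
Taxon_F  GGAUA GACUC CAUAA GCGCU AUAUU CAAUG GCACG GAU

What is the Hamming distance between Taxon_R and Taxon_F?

Differing sites — 2:C/G; 5:G/A; 11:U/C; 13:C/U; 14:U/A; 17:U/C; 23:U/A; 29:A/U; 38:G/U.
That gives 9 mismatches out of 38 aligned sites, so the Hamming distance is 9.

9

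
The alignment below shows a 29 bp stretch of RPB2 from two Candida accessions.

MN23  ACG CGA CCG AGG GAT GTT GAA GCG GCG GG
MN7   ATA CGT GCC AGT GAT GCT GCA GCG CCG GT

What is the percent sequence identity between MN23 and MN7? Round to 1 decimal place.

65.5%

Mismatches occur at site 2 (C/T), site 3 (G/A), site 6 (A/T), site 7 (C/G), site 9 (G/C), site 12 (G/T), site 17 (T/C), site 20 (A/C), site 25 (G/C), site 29 (G/T).
19 of the 29 sites match, so the percent identity is 19/29 × 100 = 65.5%.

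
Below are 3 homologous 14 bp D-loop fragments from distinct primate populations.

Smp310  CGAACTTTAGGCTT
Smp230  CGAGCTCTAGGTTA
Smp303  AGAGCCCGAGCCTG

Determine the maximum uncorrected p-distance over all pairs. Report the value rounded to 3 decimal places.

0.500

Pairwise Hamming distances:
  Smp310 vs Smp230: 4
  Smp310 vs Smp303: 7
  Smp230 vs Smp303: 6
The largest is 7 mismatches, between Smp310 and Smp303; p = 7/14 = 0.500.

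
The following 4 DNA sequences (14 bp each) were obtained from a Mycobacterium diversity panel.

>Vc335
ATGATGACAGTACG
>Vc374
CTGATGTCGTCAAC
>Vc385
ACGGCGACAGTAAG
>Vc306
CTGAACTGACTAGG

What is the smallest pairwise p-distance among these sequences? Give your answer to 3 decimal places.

Pairwise Hamming distances:
  Vc335 vs Vc374: 7
  Vc335 vs Vc385: 4
  Vc335 vs Vc306: 7
  Vc374 vs Vc385: 9
  Vc374 vs Vc306: 8
  Vc385 vs Vc306: 9
The smallest is 4 mismatches, between Vc335 and Vc385; p = 4/14 = 0.286.

0.286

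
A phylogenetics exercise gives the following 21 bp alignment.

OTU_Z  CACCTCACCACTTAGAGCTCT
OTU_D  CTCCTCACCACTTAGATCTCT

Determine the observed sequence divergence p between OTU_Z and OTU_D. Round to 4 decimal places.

0.0952

Differing sites — 2:A/T; 17:G/T.
There are 2 differences over 21 sites, so p = 2/21 = 0.0952.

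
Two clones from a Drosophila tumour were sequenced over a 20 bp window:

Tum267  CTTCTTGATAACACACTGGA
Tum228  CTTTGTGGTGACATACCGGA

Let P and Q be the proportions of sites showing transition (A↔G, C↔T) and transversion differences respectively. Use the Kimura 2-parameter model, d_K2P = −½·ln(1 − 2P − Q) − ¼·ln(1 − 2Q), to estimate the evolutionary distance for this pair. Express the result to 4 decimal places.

0.4256

Mismatches occur at site 4 (C/T, transition), site 5 (T/G, transversion), site 8 (A/G, transition), site 10 (A/G, transition), site 14 (C/T, transition), site 17 (T/C, transition).
Of the 6 differences, 5 transitions and 1 transversion over 20 sites: P = 5/20 = 0.250000, Q = 1/20 = 0.050000.
d = −0.5·ln(0.450000) − 0.25·ln(0.900000) = −0.5·(-0.798508) − 0.25·(-0.105361) = 0.4256.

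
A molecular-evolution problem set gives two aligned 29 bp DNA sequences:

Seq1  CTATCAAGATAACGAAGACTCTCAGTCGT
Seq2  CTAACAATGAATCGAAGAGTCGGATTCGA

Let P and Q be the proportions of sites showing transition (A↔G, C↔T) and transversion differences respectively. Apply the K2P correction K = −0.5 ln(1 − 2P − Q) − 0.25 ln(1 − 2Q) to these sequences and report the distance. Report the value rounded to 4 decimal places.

0.4808

Mismatches occur at site 4 (T/A, transversion), site 8 (G/T, transversion), site 9 (A/G, transition), site 10 (T/A, transversion), site 12 (A/T, transversion), site 19 (C/G, transversion), site 22 (T/G, transversion), site 23 (C/G, transversion), site 25 (G/T, transversion), site 29 (T/A, transversion).
Of the 10 differences, 1 transition and 9 transversions over 29 sites: P = 1/29 = 0.034483, Q = 9/29 = 0.310345.
d = −0.5·ln(0.620689) − 0.25·ln(0.379310) = −0.5·(-0.476925) − 0.25·(-0.969401) = 0.4808.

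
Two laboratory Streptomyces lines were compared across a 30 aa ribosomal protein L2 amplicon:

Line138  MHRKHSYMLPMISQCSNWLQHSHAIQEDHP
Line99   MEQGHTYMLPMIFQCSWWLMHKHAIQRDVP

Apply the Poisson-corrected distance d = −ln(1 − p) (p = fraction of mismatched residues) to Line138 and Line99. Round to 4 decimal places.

Differing sites — 2:H/E; 3:R/Q; 4:K/G; 6:S/T; 13:S/F; 17:N/W; 20:Q/M; 22:S/K; 27:E/R; 29:H/V.
p = 10/30 = 0.333333.
d = −ln(1 − 0.333333) = −ln(0.666667) = 0.4055.

0.4055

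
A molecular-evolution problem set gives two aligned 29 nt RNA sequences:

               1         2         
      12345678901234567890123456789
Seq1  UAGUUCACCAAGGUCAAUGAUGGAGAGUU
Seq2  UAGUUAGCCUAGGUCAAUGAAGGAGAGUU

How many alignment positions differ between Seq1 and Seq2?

Mismatches occur at site 6 (C↔A), site 7 (A↔G), site 10 (A↔U), site 21 (U↔A).
That gives 4 mismatches out of 29 aligned sites, so the Hamming distance is 4.

4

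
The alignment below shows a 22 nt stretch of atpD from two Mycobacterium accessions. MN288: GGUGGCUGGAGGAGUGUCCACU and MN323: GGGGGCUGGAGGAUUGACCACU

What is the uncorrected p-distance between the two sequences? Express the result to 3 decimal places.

Differing sites — 3:U/G; 14:G/U; 17:U/A.
There are 3 differences over 22 sites, so p = 3/22 = 0.136.

0.136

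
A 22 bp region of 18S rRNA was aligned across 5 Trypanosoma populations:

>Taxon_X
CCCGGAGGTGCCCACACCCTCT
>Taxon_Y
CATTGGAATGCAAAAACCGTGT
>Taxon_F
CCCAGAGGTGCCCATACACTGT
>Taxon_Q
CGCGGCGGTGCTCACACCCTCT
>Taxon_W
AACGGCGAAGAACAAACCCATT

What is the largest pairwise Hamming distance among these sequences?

Pairwise Hamming distances:
  Taxon_X vs Taxon_Y: 11
  Taxon_X vs Taxon_F: 4
  Taxon_X vs Taxon_Q: 3
  Taxon_X vs Taxon_W: 10
  Taxon_Y vs Taxon_F: 11
  Taxon_Y vs Taxon_Q: 11
  Taxon_Y vs Taxon_W: 11
  Taxon_F vs Taxon_Q: 7
  Taxon_F vs Taxon_W: 12
  Taxon_Q vs Taxon_W: 9
The largest is 12, between Taxon_F and Taxon_W.

12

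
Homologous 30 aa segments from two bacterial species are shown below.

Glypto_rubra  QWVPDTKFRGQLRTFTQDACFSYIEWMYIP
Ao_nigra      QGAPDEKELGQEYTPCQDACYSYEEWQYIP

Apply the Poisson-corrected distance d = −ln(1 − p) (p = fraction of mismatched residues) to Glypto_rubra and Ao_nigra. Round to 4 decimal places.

The sequences differ at positions 2 (W/G), 3 (V/A), 6 (T/E), 8 (F/E), 9 (R/L), 12 (L/E), 13 (R/Y), 15 (F/P), 16 (T/C), 21 (F/Y), 24 (I/E), 27 (M/Q).
p = 12/30 = 0.400000.
d = −ln(1 − 0.400000) = −ln(0.600000) = 0.5108.

0.5108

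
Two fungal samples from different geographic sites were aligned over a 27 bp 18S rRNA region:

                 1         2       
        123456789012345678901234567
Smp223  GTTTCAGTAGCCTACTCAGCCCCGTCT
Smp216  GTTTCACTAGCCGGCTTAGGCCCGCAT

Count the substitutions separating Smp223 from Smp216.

The sequences differ at positions 7 (G/C), 13 (T/G), 14 (A/G), 17 (C/T), 20 (C/G), 25 (T/C), 26 (C/A).
That gives 7 mismatches out of 27 aligned sites, so the Hamming distance is 7.

7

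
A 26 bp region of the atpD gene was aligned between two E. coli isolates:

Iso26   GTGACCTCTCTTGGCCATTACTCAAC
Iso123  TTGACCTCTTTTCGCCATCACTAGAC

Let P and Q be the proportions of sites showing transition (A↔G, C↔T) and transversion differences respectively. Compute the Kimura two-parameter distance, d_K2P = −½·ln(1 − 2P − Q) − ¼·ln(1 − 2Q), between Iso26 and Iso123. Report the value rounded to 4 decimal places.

0.2780

Differing sites — 1:G/T (Tv); 10:C/T (Ti); 13:G/C (Tv); 19:T/C (Ti); 23:C/A (Tv); 24:A/G (Ti).
Of the 6 differences, 3 transitions and 3 transversions over 26 sites: P = 3/26 = 0.115385, Q = 3/26 = 0.115385.
d = −0.5·ln(0.653845) − 0.25·ln(0.769230) = −0.5·(-0.424885) − 0.25·(-0.262365) = 0.2780.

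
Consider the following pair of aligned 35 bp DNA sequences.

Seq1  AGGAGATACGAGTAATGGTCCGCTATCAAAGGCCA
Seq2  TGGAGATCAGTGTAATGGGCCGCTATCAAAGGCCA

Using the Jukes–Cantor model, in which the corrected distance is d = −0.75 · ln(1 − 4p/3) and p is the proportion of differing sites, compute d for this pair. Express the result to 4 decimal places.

The sequences differ at positions 1 (A/T), 8 (A/C), 9 (C/A), 11 (A/T), 19 (T/G).
p = 5/35 = 0.142857.
d = −0.75 · ln(1 − (4/3)·0.142857) = −0.75 · ln(0.809524) = −0.75 · (-0.211309) = 0.1585.

0.1585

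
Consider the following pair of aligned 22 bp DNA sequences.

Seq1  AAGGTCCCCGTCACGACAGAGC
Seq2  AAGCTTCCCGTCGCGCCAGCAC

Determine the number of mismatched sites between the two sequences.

6

Mismatches occur at site 4 (G/C), site 6 (C/T), site 13 (A/G), site 16 (A/C), site 20 (A/C), site 21 (G/A).
That gives 6 mismatches out of 22 aligned sites, so the Hamming distance is 6.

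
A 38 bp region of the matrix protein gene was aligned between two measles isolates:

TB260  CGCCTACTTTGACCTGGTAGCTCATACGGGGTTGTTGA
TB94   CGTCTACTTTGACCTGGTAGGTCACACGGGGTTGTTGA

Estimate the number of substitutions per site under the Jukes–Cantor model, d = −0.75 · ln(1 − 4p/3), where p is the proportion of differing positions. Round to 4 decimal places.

0.0834

Mismatches occur at site 3 (C→T), site 21 (C→G), site 25 (T→C).
p = 3/38 = 0.078947.
d = −0.75 · ln(1 − (4/3)·0.078947) = −0.75 · ln(0.894737) = −0.75 · (-0.111225) = 0.0834.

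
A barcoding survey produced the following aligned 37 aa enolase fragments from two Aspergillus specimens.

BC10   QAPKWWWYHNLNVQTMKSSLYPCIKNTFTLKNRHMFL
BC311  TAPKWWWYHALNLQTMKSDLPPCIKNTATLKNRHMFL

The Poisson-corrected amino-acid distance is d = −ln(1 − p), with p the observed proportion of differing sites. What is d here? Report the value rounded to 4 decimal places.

The sequences differ at positions 1 (Q/T), 10 (N/A), 13 (V/L), 19 (S/D), 21 (Y/P), 28 (F/A).
p = 6/37 = 0.162162.
d = −ln(1 − 0.162162) = −ln(0.837838) = 0.1769.

0.1769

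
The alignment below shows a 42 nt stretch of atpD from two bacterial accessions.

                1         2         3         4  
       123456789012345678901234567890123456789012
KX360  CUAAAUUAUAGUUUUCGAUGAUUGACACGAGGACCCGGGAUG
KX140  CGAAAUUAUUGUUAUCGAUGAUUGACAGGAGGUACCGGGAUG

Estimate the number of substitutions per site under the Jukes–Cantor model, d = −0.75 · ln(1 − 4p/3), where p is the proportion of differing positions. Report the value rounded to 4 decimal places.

0.1585

Mismatches occur at site 2 (U/G), site 10 (A/U), site 14 (U/A), site 28 (C/G), site 33 (A/U), site 34 (C/A).
p = 6/42 = 0.142857.
d = −0.75 · ln(1 − (4/3)·0.142857) = −0.75 · ln(0.809524) = −0.75 · (-0.211309) = 0.1585.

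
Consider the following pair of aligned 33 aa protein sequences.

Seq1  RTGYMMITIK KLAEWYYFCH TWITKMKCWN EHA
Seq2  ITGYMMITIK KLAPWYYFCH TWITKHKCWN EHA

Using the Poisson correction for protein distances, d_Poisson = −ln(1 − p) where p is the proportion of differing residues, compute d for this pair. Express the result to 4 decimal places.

0.0953

The sequences differ at positions 1 (R/I), 14 (E/P), 26 (M/H).
p = 3/33 = 0.090909.
d = −ln(1 − 0.090909) = −ln(0.909091) = 0.0953.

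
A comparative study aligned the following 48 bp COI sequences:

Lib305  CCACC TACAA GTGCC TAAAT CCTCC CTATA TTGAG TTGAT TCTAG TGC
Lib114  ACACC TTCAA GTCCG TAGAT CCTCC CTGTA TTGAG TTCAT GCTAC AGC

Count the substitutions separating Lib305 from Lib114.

10

The sequences differ at positions 1 (C/A), 7 (A/T), 13 (G/C), 15 (C/G), 18 (A/G), 28 (A/G), 38 (G/C), 41 (T/G), 45 (G/C), 46 (T/A).
That gives 10 mismatches out of 48 aligned sites, so the Hamming distance is 10.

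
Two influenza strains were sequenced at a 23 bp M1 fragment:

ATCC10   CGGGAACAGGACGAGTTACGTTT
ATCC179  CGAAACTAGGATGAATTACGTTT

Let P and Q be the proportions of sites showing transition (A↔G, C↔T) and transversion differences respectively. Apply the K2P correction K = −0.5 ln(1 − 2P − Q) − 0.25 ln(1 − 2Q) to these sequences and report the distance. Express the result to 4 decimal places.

0.3480

The sequences differ at positions 3 (G/A, transition), 4 (G/A, transition), 6 (A/C, transversion), 7 (C/T, transition), 12 (C/T, transition), 15 (G/A, transition).
Of the 6 differences, 5 transitions and 1 transversion over 23 sites: P = 5/23 = 0.217391, Q = 1/23 = 0.043478.
d = −0.5·ln(0.521740) − 0.25·ln(0.913044) = −0.5·(-0.650586) − 0.25·(-0.090971) = 0.3480.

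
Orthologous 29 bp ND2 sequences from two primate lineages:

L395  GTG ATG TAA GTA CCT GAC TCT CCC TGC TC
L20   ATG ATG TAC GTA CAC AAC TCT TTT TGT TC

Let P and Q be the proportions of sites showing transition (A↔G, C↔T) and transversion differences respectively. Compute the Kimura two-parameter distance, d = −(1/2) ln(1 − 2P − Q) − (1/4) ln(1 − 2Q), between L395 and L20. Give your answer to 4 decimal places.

The sequences differ at positions 1 (G/A, transition), 9 (A/C, transversion), 14 (C/A, transversion), 15 (T/C, transition), 16 (G/A, transition), 22 (C/T, transition), 23 (C/T, transition), 24 (C/T, transition), 27 (C/T, transition).
Of the 9 differences, 7 transitions and 2 transversions over 29 sites: P = 7/29 = 0.241379, Q = 2/29 = 0.068966.
d = −0.5·ln(0.448276) − 0.25·ln(0.862068) = −0.5·(-0.802346) − 0.25·(-0.148421) = 0.4383.

0.4383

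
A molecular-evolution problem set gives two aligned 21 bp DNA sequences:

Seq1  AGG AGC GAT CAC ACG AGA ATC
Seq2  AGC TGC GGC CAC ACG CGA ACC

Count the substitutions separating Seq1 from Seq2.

Mismatches occur at site 3 (G↔C), site 4 (A↔T), site 8 (A↔G), site 9 (T↔C), site 16 (A↔C), site 20 (T↔C).
That gives 6 mismatches out of 21 aligned sites, so the Hamming distance is 6.

6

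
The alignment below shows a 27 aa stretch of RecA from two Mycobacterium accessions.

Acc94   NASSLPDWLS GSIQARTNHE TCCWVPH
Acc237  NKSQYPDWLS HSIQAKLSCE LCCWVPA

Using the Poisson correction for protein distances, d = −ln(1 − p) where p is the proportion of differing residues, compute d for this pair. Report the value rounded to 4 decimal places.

0.4626

Differing sites — 2:A/K; 4:S/Q; 5:L/Y; 11:G/H; 16:R/K; 17:T/L; 18:N/S; 19:H/C; 21:T/L; 27:H/A.
p = 10/27 = 0.370370.
d = −ln(1 − 0.370370) = −ln(0.629630) = 0.4626.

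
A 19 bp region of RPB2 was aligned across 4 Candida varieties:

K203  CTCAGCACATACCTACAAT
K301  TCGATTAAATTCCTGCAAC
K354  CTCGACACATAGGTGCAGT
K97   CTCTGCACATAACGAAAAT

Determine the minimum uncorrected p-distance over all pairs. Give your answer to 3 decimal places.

Pairwise Hamming distances:
  K203 vs K301: 9
  K203 vs K354: 6
  K203 vs K97: 4
  K301 vs K354: 12
  K301 vs K97: 13
  K354 vs K97: 8
The smallest is 4 mismatches, between K203 and K97; p = 4/19 = 0.211.

0.211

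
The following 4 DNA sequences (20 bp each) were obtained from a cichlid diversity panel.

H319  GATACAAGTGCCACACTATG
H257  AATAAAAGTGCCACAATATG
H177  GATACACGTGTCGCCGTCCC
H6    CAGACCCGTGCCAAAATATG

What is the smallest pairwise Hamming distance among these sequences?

3

Pairwise Hamming distances:
  H319 vs H257: 3
  H319 vs H177: 8
  H319 vs H6: 6
  H257 vs H177: 10
  H257 vs H6: 6
  H177 vs H6: 11
The smallest is 3, between H319 and H257.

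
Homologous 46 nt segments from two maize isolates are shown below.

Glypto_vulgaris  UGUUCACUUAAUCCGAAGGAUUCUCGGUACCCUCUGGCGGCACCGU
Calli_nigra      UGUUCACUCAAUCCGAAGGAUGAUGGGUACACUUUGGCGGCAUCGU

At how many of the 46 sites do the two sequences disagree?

7

Mismatches occur at site 9 (U→C), site 22 (U→G), site 23 (C→A), site 25 (C→G), site 31 (C→A), site 34 (C→U), site 43 (C→U).
That gives 7 mismatches out of 46 aligned sites, so the Hamming distance is 7.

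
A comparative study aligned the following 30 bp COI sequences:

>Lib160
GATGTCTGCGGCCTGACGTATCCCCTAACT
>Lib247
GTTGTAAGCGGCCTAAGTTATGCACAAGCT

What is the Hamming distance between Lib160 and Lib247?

Mismatches occur at site 2 (A→T), site 6 (C→A), site 7 (T→A), site 15 (G→A), site 17 (C→G), site 18 (G→T), site 22 (C→G), site 24 (C→A), site 26 (T→A), site 28 (A→G).
That gives 10 mismatches out of 30 aligned sites, so the Hamming distance is 10.

10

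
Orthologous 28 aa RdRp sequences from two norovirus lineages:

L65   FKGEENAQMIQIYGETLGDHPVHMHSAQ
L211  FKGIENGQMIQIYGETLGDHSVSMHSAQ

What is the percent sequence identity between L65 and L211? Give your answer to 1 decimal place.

85.7%

Mismatches occur at site 4 (E↔I), site 7 (A↔G), site 21 (P↔S), site 23 (H↔S).
24 of the 28 sites match, so the percent identity is 24/28 × 100 = 85.7%.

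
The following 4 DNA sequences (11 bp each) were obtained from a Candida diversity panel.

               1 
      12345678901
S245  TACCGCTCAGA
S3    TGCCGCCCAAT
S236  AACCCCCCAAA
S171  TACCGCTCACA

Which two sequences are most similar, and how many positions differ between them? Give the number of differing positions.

Pairwise Hamming distances:
  S245 vs S3: 4
  S245 vs S236: 4
  S245 vs S171: 1
  S3 vs S236: 4
  S3 vs S171: 4
  S236 vs S171: 4
The smallest is 1, between S245 and S171.

1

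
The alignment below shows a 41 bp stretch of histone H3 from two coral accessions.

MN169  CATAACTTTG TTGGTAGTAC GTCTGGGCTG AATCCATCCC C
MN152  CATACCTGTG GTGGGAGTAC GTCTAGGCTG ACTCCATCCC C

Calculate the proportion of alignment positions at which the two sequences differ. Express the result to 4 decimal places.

0.1463

Differing sites — 5:A/C; 8:T/G; 11:T/G; 15:T/G; 25:G/A; 32:A/C.
There are 6 differences over 41 sites, so p = 6/41 = 0.1463.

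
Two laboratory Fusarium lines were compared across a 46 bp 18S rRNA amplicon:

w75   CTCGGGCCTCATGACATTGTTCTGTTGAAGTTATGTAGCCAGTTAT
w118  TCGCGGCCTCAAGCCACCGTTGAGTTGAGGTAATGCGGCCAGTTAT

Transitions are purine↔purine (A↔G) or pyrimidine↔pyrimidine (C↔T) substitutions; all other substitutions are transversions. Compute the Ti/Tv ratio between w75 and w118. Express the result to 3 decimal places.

Mismatches occur at site 1 (C↔T, transition), site 2 (T↔C, transition), site 3 (C↔G, transversion), site 4 (G↔C, transversion), site 12 (T↔A, transversion), site 14 (A↔C, transversion), site 17 (T↔C, transition), site 18 (T↔C, transition), site 22 (C↔G, transversion), site 23 (T↔A, transversion), site 29 (A↔G, transition), site 32 (T↔A, transversion), site 36 (T↔C, transition), site 37 (A↔G, transition).
Of the 14 differences, 7 transitions and 7 transversions, so Ti/Tv = 7/7 = 1.000.

1.000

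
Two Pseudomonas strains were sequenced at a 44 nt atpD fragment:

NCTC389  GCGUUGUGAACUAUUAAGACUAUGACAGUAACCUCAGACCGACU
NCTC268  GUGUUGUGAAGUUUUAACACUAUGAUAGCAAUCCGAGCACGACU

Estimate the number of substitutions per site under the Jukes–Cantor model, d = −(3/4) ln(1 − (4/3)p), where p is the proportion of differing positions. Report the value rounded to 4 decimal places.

0.3041

The sequences differ at positions 2 (C/U), 11 (C/G), 13 (A/U), 18 (G/C), 26 (C/U), 29 (U/C), 32 (C/U), 34 (U/C), 35 (C/G), 38 (A/C), 39 (C/A).
p = 11/44 = 0.250000.
d = −0.75 · ln(1 − (4/3)·0.250000) = −0.75 · ln(0.666667) = −0.75 · (-0.405465) = 0.3041.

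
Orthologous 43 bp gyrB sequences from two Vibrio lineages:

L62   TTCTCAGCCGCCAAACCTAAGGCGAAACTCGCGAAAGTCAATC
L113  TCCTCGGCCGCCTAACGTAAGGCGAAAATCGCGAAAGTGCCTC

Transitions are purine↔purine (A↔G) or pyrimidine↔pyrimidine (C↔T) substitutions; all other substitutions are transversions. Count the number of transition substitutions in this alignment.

The sequences differ at positions 2 (T/C, transition), 6 (A/G, transition), 13 (A/T, transversion), 17 (C/G, transversion), 28 (C/A, transversion), 39 (C/G, transversion), 40 (A/C, transversion), 41 (A/C, transversion).
Of the 8 differences, 2 transitions and 6 transversions, so the answer is 2.

2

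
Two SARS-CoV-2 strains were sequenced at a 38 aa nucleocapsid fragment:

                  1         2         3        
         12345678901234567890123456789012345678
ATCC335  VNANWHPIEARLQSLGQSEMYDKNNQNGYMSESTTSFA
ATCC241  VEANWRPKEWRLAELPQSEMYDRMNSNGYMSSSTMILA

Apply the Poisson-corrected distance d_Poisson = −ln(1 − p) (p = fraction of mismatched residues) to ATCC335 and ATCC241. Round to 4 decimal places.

Mismatches occur at site 2 (N↔E), site 6 (H↔R), site 8 (I↔K), site 10 (A↔W), site 13 (Q↔A), site 14 (S↔E), site 16 (G↔P), site 23 (K↔R), site 24 (N↔M), site 26 (Q↔S), site 32 (E↔S), site 35 (T↔M), site 36 (S↔I), site 37 (F↔L).
p = 14/38 = 0.368421.
d = −ln(1 − 0.368421) = −ln(0.631579) = 0.4595.

0.4595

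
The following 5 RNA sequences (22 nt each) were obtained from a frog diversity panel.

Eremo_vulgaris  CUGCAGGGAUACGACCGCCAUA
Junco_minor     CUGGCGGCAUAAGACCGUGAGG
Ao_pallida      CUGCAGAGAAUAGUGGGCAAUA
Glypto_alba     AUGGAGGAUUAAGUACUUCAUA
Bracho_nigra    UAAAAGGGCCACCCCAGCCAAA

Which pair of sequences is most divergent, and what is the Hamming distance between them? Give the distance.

Pairwise Hamming distances:
  Eremo_vulgaris vs Junco_minor: 8
  Eremo_vulgaris vs Ao_pallida: 8
  Eremo_vulgaris vs Glypto_alba: 9
  Eremo_vulgaris vs Bracho_nigra: 10
  Junco_minor vs Ao_pallida: 13
  Junco_minor vs Glypto_alba: 10
  Junco_minor vs Bracho_nigra: 16
  Ao_pallida vs Glypto_alba: 12
  Ao_pallida vs Bracho_nigra: 15
  Glypto_alba vs Bracho_nigra: 15
The largest is 16, between Junco_minor and Bracho_nigra.

16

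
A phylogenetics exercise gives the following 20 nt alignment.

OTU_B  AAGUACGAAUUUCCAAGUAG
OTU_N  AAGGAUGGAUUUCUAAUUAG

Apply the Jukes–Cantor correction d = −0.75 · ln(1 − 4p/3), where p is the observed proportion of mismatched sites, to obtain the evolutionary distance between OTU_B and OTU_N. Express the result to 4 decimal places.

0.3041

Mismatches occur at site 4 (U→G), site 6 (C→U), site 8 (A→G), site 14 (C→U), site 17 (G→U).
p = 5/20 = 0.250000.
d = −0.75 · ln(1 − (4/3)·0.250000) = −0.75 · ln(0.666667) = −0.75 · (-0.405465) = 0.3041.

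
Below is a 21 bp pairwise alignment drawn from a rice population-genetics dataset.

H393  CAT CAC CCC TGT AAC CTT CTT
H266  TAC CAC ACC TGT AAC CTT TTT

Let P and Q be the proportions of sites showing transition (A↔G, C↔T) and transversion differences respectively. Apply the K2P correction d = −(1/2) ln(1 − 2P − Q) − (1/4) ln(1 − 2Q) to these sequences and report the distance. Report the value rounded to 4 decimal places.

0.2278

Mismatches occur at site 1 (C→T, transition), site 3 (T→C, transition), site 7 (C→A, transversion), site 19 (C→T, transition).
Of the 4 differences, 3 transitions and 1 transversion over 21 sites: P = 3/21 = 0.142857, Q = 1/21 = 0.047619.
d = −0.5·ln(0.666667) − 0.25·ln(0.904762) = −0.5·(-0.405465) − 0.25·(-0.100083) = 0.2278.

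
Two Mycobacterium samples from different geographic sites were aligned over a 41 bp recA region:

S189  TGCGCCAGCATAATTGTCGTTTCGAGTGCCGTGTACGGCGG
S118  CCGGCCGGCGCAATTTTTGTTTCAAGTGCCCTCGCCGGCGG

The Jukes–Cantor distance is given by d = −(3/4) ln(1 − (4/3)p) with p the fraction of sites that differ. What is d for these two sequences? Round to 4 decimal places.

0.4121

Mismatches occur at site 1 (T↔C), site 2 (G↔C), site 3 (C↔G), site 7 (A↔G), site 10 (A↔G), site 11 (T↔C), site 16 (G↔T), site 18 (C↔T), site 24 (G↔A), site 31 (G↔C), site 33 (G↔C), site 34 (T↔G), site 35 (A↔C).
p = 13/41 = 0.317073.
d = −0.75 · ln(1 − (4/3)·0.317073) = −0.75 · ln(0.577236) = −0.75 · (-0.549504) = 0.4121.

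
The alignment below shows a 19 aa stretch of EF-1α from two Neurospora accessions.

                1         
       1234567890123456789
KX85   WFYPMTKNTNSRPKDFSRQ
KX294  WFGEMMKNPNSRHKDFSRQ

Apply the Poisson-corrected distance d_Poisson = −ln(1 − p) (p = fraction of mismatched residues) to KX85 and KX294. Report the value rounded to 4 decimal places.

The sequences differ at positions 3 (Y/G), 4 (P/E), 6 (T/M), 9 (T/P), 13 (P/H).
p = 5/19 = 0.263158.
d = −ln(1 − 0.263158) = −ln(0.736842) = 0.3054.

0.3054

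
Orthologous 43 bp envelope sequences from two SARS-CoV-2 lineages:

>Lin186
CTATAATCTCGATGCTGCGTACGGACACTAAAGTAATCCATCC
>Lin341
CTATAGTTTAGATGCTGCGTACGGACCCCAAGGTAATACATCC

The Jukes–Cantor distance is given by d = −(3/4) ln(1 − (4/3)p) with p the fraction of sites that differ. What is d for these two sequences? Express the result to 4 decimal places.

0.1835

Mismatches occur at site 6 (A↔G), site 8 (C↔T), site 10 (C↔A), site 27 (A↔C), site 29 (T↔C), site 32 (A↔G), site 38 (C↔A).
p = 7/43 = 0.162791.
d = −0.75 · ln(1 − (4/3)·0.162791) = −0.75 · ln(0.782945) = −0.75 · (-0.244693) = 0.1835.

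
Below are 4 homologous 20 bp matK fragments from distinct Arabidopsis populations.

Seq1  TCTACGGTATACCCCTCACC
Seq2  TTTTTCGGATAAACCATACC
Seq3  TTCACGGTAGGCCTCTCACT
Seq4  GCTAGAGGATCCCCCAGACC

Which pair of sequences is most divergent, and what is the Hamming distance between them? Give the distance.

13

Pairwise Hamming distances:
  Seq1 vs Seq2: 9
  Seq1 vs Seq3: 6
  Seq1 vs Seq4: 7
  Seq2 vs Seq3: 13
  Seq2 vs Seq4: 9
  Seq3 vs Seq4: 12
The largest is 13, between Seq2 and Seq3.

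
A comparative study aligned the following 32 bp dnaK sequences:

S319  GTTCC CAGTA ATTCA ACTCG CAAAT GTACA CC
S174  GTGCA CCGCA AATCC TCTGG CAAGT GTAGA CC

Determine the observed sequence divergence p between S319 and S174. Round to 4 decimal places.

The sequences differ at positions 3 (T/G), 5 (C/A), 7 (A/C), 9 (T/C), 12 (T/A), 15 (A/C), 16 (A/T), 19 (C/G), 24 (A/G), 29 (C/G).
There are 10 differences over 32 sites, so p = 10/32 = 0.3125.

0.3125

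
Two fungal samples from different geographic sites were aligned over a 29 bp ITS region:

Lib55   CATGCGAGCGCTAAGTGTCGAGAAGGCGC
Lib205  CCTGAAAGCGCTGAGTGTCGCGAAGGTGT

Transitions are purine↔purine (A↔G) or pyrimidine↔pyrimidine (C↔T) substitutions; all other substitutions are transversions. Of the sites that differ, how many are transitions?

4

Mismatches occur at site 2 (A/C, transversion), site 5 (C/A, transversion), site 6 (G/A, transition), site 13 (A/G, transition), site 21 (A/C, transversion), site 27 (C/T, transition), site 29 (C/T, transition).
Of the 7 differences, 4 transitions and 3 transversions, so the answer is 4.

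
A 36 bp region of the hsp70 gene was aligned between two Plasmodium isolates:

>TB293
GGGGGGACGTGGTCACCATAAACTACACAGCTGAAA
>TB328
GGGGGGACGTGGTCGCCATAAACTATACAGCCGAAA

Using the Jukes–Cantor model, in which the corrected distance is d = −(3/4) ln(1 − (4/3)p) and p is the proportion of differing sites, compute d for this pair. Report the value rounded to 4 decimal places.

0.0883

Mismatches occur at site 15 (A↔G), site 26 (C↔T), site 32 (T↔C).
p = 3/36 = 0.083333.
d = −0.75 · ln(1 − (4/3)·0.083333) = −0.75 · ln(0.888889) = −0.75 · (-0.117783) = 0.0883.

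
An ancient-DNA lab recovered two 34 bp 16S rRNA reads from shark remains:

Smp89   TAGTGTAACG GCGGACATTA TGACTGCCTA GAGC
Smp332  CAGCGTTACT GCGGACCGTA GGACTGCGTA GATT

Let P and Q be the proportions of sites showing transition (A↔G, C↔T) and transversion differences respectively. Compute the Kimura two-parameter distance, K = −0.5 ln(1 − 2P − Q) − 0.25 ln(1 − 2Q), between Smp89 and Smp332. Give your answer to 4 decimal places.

Mismatches occur at site 1 (T/C, transition), site 4 (T/C, transition), site 7 (A/T, transversion), site 10 (G/T, transversion), site 17 (A/C, transversion), site 18 (T/G, transversion), site 21 (T/G, transversion), site 28 (C/G, transversion), site 33 (G/T, transversion), site 34 (C/T, transition).
Of the 10 differences, 3 transitions and 7 transversions over 34 sites: P = 3/34 = 0.088235, Q = 7/34 = 0.205882.
d = −0.5·ln(0.617648) − 0.25·ln(0.588236) = −0.5·(-0.481837) − 0.25·(-0.530627) = 0.3736.

0.3736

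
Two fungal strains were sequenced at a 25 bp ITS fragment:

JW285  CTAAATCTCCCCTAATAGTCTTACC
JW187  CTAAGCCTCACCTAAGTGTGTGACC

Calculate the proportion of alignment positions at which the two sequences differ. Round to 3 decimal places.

Differing sites — 5:A/G; 6:T/C; 10:C/A; 16:T/G; 17:A/T; 20:C/G; 22:T/G.
There are 7 differences over 25 sites, so p = 7/25 = 0.280.

0.280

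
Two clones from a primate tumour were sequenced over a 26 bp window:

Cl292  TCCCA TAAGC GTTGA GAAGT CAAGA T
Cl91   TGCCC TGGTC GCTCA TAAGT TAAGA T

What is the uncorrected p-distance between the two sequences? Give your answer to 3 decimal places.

0.346

Differing sites — 2:C/G; 5:A/C; 7:A/G; 8:A/G; 9:G/T; 12:T/C; 14:G/C; 16:G/T; 21:C/T.
There are 9 differences over 26 sites, so p = 9/26 = 0.346.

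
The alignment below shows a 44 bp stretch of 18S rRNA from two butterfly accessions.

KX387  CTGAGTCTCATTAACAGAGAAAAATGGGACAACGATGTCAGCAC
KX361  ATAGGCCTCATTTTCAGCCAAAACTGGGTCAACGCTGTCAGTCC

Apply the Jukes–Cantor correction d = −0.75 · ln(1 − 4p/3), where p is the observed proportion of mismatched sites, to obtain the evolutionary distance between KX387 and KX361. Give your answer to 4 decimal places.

0.3756

Differing sites — 1:C/A; 3:G/A; 4:A/G; 6:T/C; 13:A/T; 14:A/T; 18:A/C; 19:G/C; 24:A/C; 29:A/T; 35:A/C; 42:C/T; 43:A/C.
p = 13/44 = 0.295455.
d = −0.75 · ln(1 − (4/3)·0.295455) = −0.75 · ln(0.606060) = −0.75 · (-0.500776) = 0.3756.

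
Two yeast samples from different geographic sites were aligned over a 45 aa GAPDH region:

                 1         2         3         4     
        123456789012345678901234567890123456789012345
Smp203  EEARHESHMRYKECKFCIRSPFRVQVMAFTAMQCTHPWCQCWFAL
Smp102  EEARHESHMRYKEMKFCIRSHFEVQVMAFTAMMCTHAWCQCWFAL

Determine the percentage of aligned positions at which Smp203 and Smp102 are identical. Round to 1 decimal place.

88.9%

The sequences differ at positions 14 (C/M), 21 (P/H), 23 (R/E), 33 (Q/M), 37 (P/A).
40 of the 45 sites match, so the percent identity is 40/45 × 100 = 88.9%.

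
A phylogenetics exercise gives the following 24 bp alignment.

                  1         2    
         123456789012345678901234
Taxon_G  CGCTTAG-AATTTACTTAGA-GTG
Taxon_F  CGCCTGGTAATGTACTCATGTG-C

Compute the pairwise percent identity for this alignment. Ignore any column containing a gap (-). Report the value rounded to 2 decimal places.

Excluding the 3 gap columns leaves 21 comparable sites.
Differing sites — 4:T/C; 6:A/G; 12:T/G; 17:T/C; 19:G/T; 20:A/G; 24:G/C.
14 of the 21 comparable sites match, so the percent identity is 14/21 × 100 = 66.67%.

66.67%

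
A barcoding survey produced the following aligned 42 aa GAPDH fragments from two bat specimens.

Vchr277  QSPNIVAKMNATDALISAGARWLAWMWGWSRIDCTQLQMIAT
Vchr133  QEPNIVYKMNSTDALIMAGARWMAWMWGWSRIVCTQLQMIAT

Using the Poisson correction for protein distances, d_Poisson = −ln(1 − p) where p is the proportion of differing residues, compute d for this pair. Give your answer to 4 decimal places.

Differing sites — 2:S/E; 7:A/Y; 11:A/S; 17:S/M; 23:L/M; 33:D/V.
p = 6/42 = 0.142857.
d = −ln(1 − 0.142857) = −ln(0.857143) = 0.1542.

0.1542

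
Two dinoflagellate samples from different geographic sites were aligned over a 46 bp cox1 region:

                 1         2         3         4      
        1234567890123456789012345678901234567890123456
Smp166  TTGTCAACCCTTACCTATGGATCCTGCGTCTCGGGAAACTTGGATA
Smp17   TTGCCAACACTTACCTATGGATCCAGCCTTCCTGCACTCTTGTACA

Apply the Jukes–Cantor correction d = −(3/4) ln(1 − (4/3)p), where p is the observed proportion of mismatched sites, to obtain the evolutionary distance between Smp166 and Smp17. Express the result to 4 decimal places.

0.3206

Mismatches occur at site 4 (T/C), site 9 (C/A), site 25 (T/A), site 28 (G/C), site 30 (C/T), site 31 (T/C), site 33 (G/T), site 35 (G/C), site 37 (A/C), site 38 (A/T), site 43 (G/T), site 45 (T/C).
p = 12/46 = 0.260870.
d = −0.75 · ln(1 − (4/3)·0.260870) = −0.75 · ln(0.652173) = −0.75 · (-0.427445) = 0.3206.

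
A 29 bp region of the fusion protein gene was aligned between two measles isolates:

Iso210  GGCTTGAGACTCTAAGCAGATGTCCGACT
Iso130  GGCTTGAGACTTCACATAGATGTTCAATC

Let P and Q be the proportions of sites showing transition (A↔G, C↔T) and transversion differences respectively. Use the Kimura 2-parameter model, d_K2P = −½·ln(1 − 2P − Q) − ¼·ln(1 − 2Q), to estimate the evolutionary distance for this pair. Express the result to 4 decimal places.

Mismatches occur at site 12 (C/T, transition), site 13 (T/C, transition), site 15 (A/C, transversion), site 16 (G/A, transition), site 17 (C/T, transition), site 24 (C/T, transition), site 26 (G/A, transition), site 28 (C/T, transition), site 29 (T/C, transition).
Of the 9 differences, 8 transitions and 1 transversion over 29 sites: P = 8/29 = 0.275862, Q = 1/29 = 0.034483.
d = −0.5·ln(0.413793) − 0.25·ln(0.931034) = −0.5·(-0.882389) − 0.25·(-0.071459) = 0.4591.

0.4591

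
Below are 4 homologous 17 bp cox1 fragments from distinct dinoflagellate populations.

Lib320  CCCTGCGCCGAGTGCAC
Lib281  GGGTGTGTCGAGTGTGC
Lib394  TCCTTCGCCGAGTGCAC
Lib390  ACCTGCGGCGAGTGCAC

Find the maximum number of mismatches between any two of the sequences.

Pairwise Hamming distances:
  Lib320 vs Lib281: 7
  Lib320 vs Lib394: 2
  Lib320 vs Lib390: 2
  Lib281 vs Lib394: 8
  Lib281 vs Lib390: 7
  Lib394 vs Lib390: 3
The largest is 8, between Lib281 and Lib394.

8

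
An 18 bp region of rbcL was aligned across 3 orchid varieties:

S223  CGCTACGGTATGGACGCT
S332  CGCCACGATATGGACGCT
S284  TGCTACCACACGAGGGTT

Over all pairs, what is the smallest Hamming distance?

2

Pairwise Hamming distances:
  S223 vs S332: 2
  S223 vs S284: 9
  S332 vs S284: 9
The smallest is 2, between S223 and S332.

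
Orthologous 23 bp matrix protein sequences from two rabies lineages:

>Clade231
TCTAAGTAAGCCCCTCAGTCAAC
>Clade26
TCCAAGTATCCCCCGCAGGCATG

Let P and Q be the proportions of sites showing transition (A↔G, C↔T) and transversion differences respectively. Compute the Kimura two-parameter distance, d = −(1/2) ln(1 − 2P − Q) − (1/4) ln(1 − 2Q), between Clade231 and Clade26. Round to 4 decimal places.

The sequences differ at positions 3 (T/C, transition), 9 (A/T, transversion), 10 (G/C, transversion), 15 (T/G, transversion), 19 (T/G, transversion), 22 (A/T, transversion), 23 (C/G, transversion).
Of the 7 differences, 1 transition and 6 transversions over 23 sites: P = 1/23 = 0.043478, Q = 6/23 = 0.260870.
d = −0.5·ln(0.652174) − 0.25·ln(0.478260) = −0.5·(-0.427444) − 0.25·(-0.737601) = 0.3981.

0.3981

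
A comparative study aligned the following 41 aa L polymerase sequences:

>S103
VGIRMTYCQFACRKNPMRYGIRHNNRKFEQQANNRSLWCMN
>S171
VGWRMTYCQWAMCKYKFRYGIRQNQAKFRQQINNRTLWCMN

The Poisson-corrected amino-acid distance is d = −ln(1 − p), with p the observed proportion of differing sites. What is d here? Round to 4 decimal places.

0.3814

Mismatches occur at site 3 (I↔W), site 10 (F↔W), site 12 (C↔M), site 13 (R↔C), site 15 (N↔Y), site 16 (P↔K), site 17 (M↔F), site 23 (H↔Q), site 25 (N↔Q), site 26 (R↔A), site 29 (E↔R), site 32 (A↔I), site 36 (S↔T).
p = 13/41 = 0.317073.
d = −ln(1 − 0.317073) = −ln(0.682927) = 0.3814.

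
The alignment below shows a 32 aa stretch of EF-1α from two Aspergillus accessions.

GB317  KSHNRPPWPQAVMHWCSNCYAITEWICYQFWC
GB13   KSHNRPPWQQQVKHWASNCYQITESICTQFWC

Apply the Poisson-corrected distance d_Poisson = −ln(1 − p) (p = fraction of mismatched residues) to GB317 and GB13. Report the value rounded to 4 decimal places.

0.2469

The sequences differ at positions 9 (P/Q), 11 (A/Q), 13 (M/K), 16 (C/A), 21 (A/Q), 25 (W/S), 28 (Y/T).
p = 7/32 = 0.218750.
d = −ln(1 − 0.218750) = −ln(0.781250) = 0.2469.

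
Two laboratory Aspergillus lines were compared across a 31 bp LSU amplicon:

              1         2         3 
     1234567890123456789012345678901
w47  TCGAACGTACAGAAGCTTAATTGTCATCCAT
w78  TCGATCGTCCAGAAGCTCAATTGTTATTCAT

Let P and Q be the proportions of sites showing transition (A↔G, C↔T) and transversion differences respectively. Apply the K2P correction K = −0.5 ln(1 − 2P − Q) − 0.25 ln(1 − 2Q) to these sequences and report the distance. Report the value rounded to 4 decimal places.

0.1838

Mismatches occur at site 5 (A→T, transversion), site 9 (A→C, transversion), site 18 (T→C, transition), site 25 (C→T, transition), site 28 (C→T, transition).
Of the 5 differences, 3 transitions and 2 transversions over 31 sites: P = 3/31 = 0.096774, Q = 2/31 = 0.064516.
d = −0.5·ln(0.741936) − 0.25·ln(0.870968) = −0.5·(-0.298492) − 0.25·(-0.138150) = 0.1838.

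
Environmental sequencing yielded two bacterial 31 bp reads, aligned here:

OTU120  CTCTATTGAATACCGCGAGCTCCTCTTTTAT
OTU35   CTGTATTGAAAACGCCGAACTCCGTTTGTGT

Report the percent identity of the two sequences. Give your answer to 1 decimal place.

71.0%

Differing sites — 3:C/G; 11:T/A; 14:C/G; 15:G/C; 19:G/A; 24:T/G; 25:C/T; 28:T/G; 30:A/G.
22 of the 31 sites match, so the percent identity is 22/31 × 100 = 71.0%.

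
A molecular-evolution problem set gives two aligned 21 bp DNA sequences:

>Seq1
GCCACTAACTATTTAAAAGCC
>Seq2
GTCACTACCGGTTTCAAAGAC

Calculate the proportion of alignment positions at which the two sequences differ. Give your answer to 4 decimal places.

0.2857

Differing sites — 2:C/T; 8:A/C; 10:T/G; 11:A/G; 15:A/C; 20:C/A.
There are 6 differences over 21 sites, so p = 6/21 = 0.2857.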